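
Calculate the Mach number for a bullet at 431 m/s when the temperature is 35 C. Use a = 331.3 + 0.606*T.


a = 331.3 + 0.606*(35) = 352.51 m/s
M = v/a = 431/352.51 = 1.223

1.223


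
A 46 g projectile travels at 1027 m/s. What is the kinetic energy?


E = 0.5*m*v^2 = 0.5*0.046*1027^2 = 24259 J

24259 J


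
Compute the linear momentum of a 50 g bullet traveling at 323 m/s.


p = m*v = 0.05*323 = 16.15 kg·m/s

16.15 kg·m/s


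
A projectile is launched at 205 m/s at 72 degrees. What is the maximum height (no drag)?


H = (v0*sin(theta))^2 / (2g) = (205*sin(72°))^2 / (2*9.81) = 1937 m

1937 m


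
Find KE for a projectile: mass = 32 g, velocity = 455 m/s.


E = 0.5*m*v^2 = 0.5*0.032*455^2 = 3312 J

3312 J


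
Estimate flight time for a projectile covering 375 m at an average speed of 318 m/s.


t = d/v = 375/318 = 1.179 s

1.179 s


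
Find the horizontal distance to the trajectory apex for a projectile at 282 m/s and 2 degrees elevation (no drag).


R = v0^2*sin(2*theta)/g = 282^2*sin(2*2°)/9.81 = 565.475 m
apex_dist = R/2 = 565.475/2 = 282.7 m

282.7 m


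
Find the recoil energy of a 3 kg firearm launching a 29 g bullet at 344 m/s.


v_r = m_p*v_p/m_gun = 0.029*344/3 = 3.32533 m/s, E_r = 0.5*m_gun*v_r^2 = 0.5*3*3.32533^2 = 16.59 J

16.59 J


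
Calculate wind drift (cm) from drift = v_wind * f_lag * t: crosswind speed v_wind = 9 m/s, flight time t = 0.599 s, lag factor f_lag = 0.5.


drift = v_wind * lag * t = 9 * 0.5 * 0.599 = 2.6955 m ≈ 269.6 cm

269.6 cm


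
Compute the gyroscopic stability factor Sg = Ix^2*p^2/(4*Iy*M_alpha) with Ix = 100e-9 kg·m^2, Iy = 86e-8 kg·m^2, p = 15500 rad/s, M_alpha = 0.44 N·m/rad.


Sg = Ix^2 * p^2 / (4 * Iy * M_alpha) = (100e-9)^2 * 15500^2 / (4 * 86e-8 * 0.44) = 1.587

1.587


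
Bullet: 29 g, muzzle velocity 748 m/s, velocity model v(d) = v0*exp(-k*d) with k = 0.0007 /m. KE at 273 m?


v = v0*exp(-k*d) = 748*exp(-0.0007*273) = 617.885 m/s
E = 0.5*m*v^2 = 0.5*0.029*617.885^2 = 5536 J

5536 J


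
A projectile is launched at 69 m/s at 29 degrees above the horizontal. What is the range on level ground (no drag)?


R = v0^2 * sin(2*theta) / g = 69^2 * sin(2*29°) / 9.81 = 411.6 m

411.6 m


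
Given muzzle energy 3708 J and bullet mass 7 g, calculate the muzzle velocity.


v = sqrt(2*E/m) = sqrt(2*3708/0.007) = 1029 m/s

1029 m/s


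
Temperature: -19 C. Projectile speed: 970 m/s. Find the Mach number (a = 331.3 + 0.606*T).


a = 331.3 + 0.606*(-19) = 319.786 m/s
M = v/a = 970/319.786 = 3.033

3.033


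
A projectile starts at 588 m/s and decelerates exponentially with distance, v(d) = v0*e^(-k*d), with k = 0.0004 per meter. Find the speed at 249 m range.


v = v0*exp(-k*d) = 588*exp(-0.0004*249) = 532.3 m/s

532.3 m/s


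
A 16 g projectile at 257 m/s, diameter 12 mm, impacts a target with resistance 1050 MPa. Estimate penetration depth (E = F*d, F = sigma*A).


A = pi*(d/2)^2 = pi*(12/2)^2 = 113.097 mm^2
E = 0.5*m*v^2 = 0.5*0.016*257^2 = 528.392 J
depth = E/(sigma*A) = 528.392 J / (1050 MPa * 113.097 mm^2) = 528.392/(1050 * 113.097) m = 0.00444953 m ≈ 4.45 mm

4.45 mm


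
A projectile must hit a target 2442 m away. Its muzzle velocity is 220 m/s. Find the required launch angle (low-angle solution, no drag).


sin(2*theta) = R*g/v0^2 = 2442*9.81/220^2 = 0.494959, theta = arcsin(0.494959)/2 = 14.83°

14.83 degrees


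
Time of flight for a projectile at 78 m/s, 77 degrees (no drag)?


T = 2*v0*sin(theta)/g = 2*78*sin(77°)/9.81 = 15.49 s

15.49 s


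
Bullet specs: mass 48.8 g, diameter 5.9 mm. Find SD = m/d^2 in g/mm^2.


SD = m/d^2 = 48.8/5.9^2 = 1.402 g/mm^2

1.402 g/mm^2


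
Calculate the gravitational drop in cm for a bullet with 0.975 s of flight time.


drop = 0.5*g*t^2 = 0.5*9.81*0.975^2 = 4.66282 m ≈ 466.3 cm

466.3 cm


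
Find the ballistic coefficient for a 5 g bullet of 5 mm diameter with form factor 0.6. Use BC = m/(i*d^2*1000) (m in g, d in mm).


BC = m/(i*d^2*1000) = 5/(0.6 * 5^2 * 1000) = 0.0003333

0.0003333


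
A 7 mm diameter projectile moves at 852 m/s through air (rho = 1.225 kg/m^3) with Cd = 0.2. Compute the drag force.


A = pi*(d/2)^2 = pi*(7/2000)^2 = 3.84845e-05 m^2
Fd = 0.5*Cd*rho*A*v^2 = 0.5*0.2*1.225*3.84845e-05*852^2 = 3.422 N

3.422 N


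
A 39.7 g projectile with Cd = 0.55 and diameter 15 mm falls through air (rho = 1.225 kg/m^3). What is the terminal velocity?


A = pi*(d/2)^2 = pi*(15/2000)^2 = 1.76715e-04 m^2
vt = sqrt(2mg/(Cd*rho*A)) = sqrt(2*0.0397*9.81/(0.55 * 1.225 * 1.76715e-04)) = 80.88 m/s

80.88 m/s


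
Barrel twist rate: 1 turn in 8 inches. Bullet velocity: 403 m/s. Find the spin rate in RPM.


twist_m = 8*0.0254 = 0.2032 m
spin = v/twist = 403/0.2032 = 1983.268 rev/s
RPM = spin*60 = 1983.268*60 ≈ 118996 RPM

118996 RPM


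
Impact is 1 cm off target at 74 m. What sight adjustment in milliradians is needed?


1 mrad subtends 1 cm per 10 m of range, so adj = error_cm / (dist_m / 10) = 1 / (74/10) = 0.1351 mrad

0.1351 mrad


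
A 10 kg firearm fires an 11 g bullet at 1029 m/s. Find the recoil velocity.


v_recoil = m_p * v_p / m_gun = 0.011 * 1029 / 10 = 1.132 m/s

1.132 m/s


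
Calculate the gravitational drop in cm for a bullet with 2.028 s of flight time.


drop = 0.5*g*t^2 = 0.5*9.81*2.028^2 = 20.1732 m ≈ 2017 cm

2017 cm


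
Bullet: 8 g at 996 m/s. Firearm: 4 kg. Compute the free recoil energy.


v_r = m_p*v_p/m_gun = 0.008*996/4 = 1.992 m/s, E_r = 0.5*m_gun*v_r^2 = 0.5*4*1.992^2 = 7.936 J

7.936 J


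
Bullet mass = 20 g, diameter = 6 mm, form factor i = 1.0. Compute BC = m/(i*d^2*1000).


BC = m/(i*d^2*1000) = 20/(1.0 * 6^2 * 1000) = 0.0005556

0.0005556


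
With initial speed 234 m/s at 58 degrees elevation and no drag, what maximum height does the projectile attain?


H = (v0*sin(theta))^2 / (2g) = (234*sin(58°))^2 / (2*9.81) = 2007 m

2007 m


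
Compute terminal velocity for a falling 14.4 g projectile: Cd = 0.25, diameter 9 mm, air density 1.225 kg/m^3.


A = pi*(d/2)^2 = pi*(9/2000)^2 = 6.36173e-05 m^2
vt = sqrt(2mg/(Cd*rho*A)) = sqrt(2*0.0144*9.81/(0.25 * 1.225 * 6.36173e-05)) = 120.4 m/s

120.4 m/s


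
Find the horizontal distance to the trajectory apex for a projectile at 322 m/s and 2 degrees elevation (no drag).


R = v0^2*sin(2*theta)/g = 322^2*sin(2*2°)/9.81 = 737.271 m
apex_dist = R/2 = 737.271/2 = 368.6 m

368.6 m


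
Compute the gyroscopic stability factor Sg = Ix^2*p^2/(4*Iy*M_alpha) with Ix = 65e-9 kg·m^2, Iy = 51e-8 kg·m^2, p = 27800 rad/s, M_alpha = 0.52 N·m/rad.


Sg = Ix^2 * p^2 / (4 * Iy * M_alpha) = (65e-9)^2 * 27800^2 / (4 * 51e-8 * 0.52) = 3.078

3.078


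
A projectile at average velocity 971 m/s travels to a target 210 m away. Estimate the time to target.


t = d/v = 210/971 = 0.2163 s

0.2163 s


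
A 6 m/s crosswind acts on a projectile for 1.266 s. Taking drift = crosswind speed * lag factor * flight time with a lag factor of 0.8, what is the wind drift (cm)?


drift = v_wind * lag * t = 6 * 0.8 * 1.266 = 6.0768 m ≈ 607.7 cm

607.7 cm


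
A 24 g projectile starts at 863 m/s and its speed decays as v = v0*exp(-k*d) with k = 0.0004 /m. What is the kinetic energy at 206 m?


v = v0*exp(-k*d) = 863*exp(-0.0004*206) = 794.74 m/s
E = 0.5*m*v^2 = 0.5*0.024*794.74^2 = 7579 J

7579 J


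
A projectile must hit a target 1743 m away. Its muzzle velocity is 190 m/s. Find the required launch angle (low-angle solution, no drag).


sin(2*theta) = R*g/v0^2 = 1743*9.81/190^2 = 0.473652, theta = arcsin(0.473652)/2 = 14.14°

14.14 degrees


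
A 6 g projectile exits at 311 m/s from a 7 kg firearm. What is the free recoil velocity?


v_recoil = m_p * v_p / m_gun = 0.006 * 311 / 7 = 0.2666 m/s

0.2666 m/s


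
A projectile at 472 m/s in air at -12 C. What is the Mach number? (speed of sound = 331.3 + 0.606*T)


a = 331.3 + 0.606*(-12) = 324.028 m/s
M = v/a = 472/324.028 = 1.457

1.457


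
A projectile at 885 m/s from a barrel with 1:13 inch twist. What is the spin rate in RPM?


twist_m = 13*0.0254 = 0.3302 m
spin = v/twist = 885/0.3302 = 2680.194 rev/s
RPM = spin*60 = 2680.194*60 ≈ 160812 RPM

160812 RPM


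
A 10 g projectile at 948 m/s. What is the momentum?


p = m*v = 0.01*948 = 9.48 kg·m/s

9.48 kg·m/s


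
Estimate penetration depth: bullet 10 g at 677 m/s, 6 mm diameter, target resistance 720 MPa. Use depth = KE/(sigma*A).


A = pi*(d/2)^2 = pi*(6/2)^2 = 28.2743 mm^2
E = 0.5*m*v^2 = 0.5*0.01*677^2 = 2291.64 J
depth = E/(sigma*A) = 2291.64 J / (720 MPa * 28.2743 mm^2) = 2291.64/(720 * 28.2743) m = 0.11257 m ≈ 112.6 mm

112.6 mm


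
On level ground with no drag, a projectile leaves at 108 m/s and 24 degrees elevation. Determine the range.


R = v0^2 * sin(2*theta) / g = 108^2 * sin(2*24°) / 9.81 = 883.6 m

883.6 m


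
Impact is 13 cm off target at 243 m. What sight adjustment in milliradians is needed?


1 mrad subtends 1 cm per 10 m of range, so adj = error_cm / (dist_m / 10) = 13 / (243/10) = 0.535 mrad

0.535 mrad


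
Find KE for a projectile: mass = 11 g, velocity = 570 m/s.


E = 0.5*m*v^2 = 0.5*0.011*570^2 = 1787 J

1787 J


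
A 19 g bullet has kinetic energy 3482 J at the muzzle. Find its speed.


v = sqrt(2*E/m) = sqrt(2*3482/0.019) = 605.4 m/s

605.4 m/s


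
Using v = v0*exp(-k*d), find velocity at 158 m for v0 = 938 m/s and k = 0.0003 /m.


v = v0*exp(-k*d) = 938*exp(-0.0003*158) = 894.6 m/s

894.6 m/s


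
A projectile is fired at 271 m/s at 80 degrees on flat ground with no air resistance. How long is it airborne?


T = 2*v0*sin(theta)/g = 2*271*sin(80°)/9.81 = 54.41 s

54.41 s


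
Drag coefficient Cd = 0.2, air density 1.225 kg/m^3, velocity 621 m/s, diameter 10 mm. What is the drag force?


A = pi*(d/2)^2 = pi*(10/2000)^2 = 7.85398e-05 m^2
Fd = 0.5*Cd*rho*A*v^2 = 0.5*0.2*1.225*7.85398e-05*621^2 = 3.71 N

3.71 N


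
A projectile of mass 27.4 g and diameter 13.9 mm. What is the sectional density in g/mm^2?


SD = m/d^2 = 27.4/13.9^2 = 0.1418 g/mm^2

0.1418 g/mm^2


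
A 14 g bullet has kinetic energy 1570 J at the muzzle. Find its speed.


v = sqrt(2*E/m) = sqrt(2*1570/0.014) = 473.6 m/s

473.6 m/s


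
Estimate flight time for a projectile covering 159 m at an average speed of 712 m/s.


t = d/v = 159/712 = 0.2233 s

0.2233 s


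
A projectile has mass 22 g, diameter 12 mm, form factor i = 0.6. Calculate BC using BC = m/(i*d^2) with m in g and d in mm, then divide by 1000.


BC = m/(i*d^2*1000) = 22/(0.6 * 12^2 * 1000) = 0.0002546

0.0002546


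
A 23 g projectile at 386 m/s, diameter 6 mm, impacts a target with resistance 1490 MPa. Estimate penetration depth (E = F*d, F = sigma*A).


A = pi*(d/2)^2 = pi*(6/2)^2 = 28.2743 mm^2
E = 0.5*m*v^2 = 0.5*0.023*386^2 = 1713.45 J
depth = E/(sigma*A) = 1713.45 J / (1490 MPa * 28.2743 mm^2) = 1713.45/(1490 * 28.2743) m = 0.0406718 m ≈ 40.67 mm

40.67 mm


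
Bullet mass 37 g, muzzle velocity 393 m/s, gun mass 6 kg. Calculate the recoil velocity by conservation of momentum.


v_recoil = m_p * v_p / m_gun = 0.037 * 393 / 6 = 2.423 m/s

2.423 m/s


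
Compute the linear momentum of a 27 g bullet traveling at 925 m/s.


p = m*v = 0.027*925 = 24.98 kg·m/s

24.98 kg·m/s


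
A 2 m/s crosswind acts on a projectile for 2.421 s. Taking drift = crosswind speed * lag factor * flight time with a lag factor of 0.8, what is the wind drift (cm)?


drift = v_wind * lag * t = 2 * 0.8 * 2.421 = 3.8736 m ≈ 387.4 cm

387.4 cm


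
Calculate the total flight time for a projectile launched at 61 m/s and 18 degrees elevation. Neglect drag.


T = 2*v0*sin(theta)/g = 2*61*sin(18°)/9.81 = 3.843 s

3.843 s


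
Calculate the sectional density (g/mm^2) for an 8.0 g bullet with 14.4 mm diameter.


SD = m/d^2 = 8.0/14.4^2 = 0.03858 g/mm^2

0.03858 g/mm^2


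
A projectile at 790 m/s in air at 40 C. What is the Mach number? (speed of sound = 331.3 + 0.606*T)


a = 331.3 + 0.606*(40) = 355.54 m/s
M = v/a = 790/355.54 = 2.222

2.222


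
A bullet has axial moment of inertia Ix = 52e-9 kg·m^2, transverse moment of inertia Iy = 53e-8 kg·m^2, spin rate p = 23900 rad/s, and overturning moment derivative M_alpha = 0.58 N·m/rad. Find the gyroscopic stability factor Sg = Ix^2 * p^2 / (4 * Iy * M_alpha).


Sg = Ix^2 * p^2 / (4 * Iy * M_alpha) = (52e-9)^2 * 23900^2 / (4 * 53e-8 * 0.58) = 1.256

1.256


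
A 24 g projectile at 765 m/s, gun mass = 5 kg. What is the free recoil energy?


v_r = m_p*v_p/m_gun = 0.024*765/5 = 3.672 m/s, E_r = 0.5*m_gun*v_r^2 = 0.5*5*3.672^2 = 33.71 J

33.71 J


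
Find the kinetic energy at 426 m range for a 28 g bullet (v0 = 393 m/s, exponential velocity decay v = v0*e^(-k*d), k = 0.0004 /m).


v = v0*exp(-k*d) = 393*exp(-0.0004*426) = 331.428 m/s
E = 0.5*m*v^2 = 0.5*0.028*331.428^2 = 1538 J

1538 J


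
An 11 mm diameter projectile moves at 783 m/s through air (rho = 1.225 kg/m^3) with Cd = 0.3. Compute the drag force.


A = pi*(d/2)^2 = pi*(11/2000)^2 = 9.50332e-05 m^2
Fd = 0.5*Cd*rho*A*v^2 = 0.5*0.3*1.225*9.50332e-05*783^2 = 10.71 N

10.71 N


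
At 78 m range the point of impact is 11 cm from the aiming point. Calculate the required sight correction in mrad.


1 mrad subtends 1 cm per 10 m of range, so adj = error_cm / (dist_m / 10) = 11 / (78/10) = 1.41 mrad

1.41 mrad


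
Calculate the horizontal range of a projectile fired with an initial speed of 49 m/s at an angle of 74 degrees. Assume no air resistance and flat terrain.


R = v0^2 * sin(2*theta) / g = 49^2 * sin(2*74°) / 9.81 = 129.7 m

129.7 m


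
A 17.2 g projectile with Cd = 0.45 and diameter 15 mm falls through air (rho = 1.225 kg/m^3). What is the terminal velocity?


A = pi*(d/2)^2 = pi*(15/2000)^2 = 1.76715e-04 m^2
vt = sqrt(2mg/(Cd*rho*A)) = sqrt(2*0.0172*9.81/(0.45 * 1.225 * 1.76715e-04)) = 58.86 m/s

58.86 m/s


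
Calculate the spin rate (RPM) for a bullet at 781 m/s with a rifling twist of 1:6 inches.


twist_m = 6*0.0254 = 0.1524 m
spin = v/twist = 781/0.1524 = 5124.672 rev/s
RPM = spin*60 = 5124.672*60 ≈ 307480 RPM

307480 RPM


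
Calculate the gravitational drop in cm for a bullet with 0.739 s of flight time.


drop = 0.5*g*t^2 = 0.5*9.81*0.739^2 = 2.67872 m ≈ 267.9 cm

267.9 cm


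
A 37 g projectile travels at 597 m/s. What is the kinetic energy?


E = 0.5*m*v^2 = 0.5*0.037*597^2 = 6594 J

6594 J


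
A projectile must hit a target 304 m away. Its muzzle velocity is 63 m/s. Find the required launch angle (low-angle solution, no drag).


sin(2*theta) = R*g/v0^2 = 304*9.81/63^2 = 0.751383, theta = arcsin(0.751383)/2 = 24.36°

24.36 degrees


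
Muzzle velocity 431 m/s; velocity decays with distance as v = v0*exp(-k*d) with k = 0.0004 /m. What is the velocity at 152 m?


v = v0*exp(-k*d) = 431*exp(-0.0004*152) = 405.6 m/s

405.6 m/s


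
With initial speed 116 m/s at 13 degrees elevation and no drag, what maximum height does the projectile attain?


H = (v0*sin(theta))^2 / (2g) = (116*sin(13°))^2 / (2*9.81) = 34.71 m

34.71 m


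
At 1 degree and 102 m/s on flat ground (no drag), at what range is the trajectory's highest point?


R = v0^2*sin(2*theta)/g = 102^2*sin(2*1°)/9.81 = 37.0127 m
apex_dist = R/2 = 37.0127/2 = 18.51 m

18.51 m


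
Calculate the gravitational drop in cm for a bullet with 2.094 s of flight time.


drop = 0.5*g*t^2 = 0.5*9.81*2.094^2 = 21.5076 m ≈ 2151 cm

2151 cm


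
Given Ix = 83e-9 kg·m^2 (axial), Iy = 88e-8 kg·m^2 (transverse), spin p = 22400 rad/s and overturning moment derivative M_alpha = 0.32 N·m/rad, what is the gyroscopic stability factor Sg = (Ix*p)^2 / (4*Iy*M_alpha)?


Sg = Ix^2 * p^2 / (4 * Iy * M_alpha) = (83e-9)^2 * 22400^2 / (4 * 88e-8 * 0.32) = 3.069

3.069


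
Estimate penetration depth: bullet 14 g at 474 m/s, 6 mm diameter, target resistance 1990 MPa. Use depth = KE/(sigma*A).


A = pi*(d/2)^2 = pi*(6/2)^2 = 28.2743 mm^2
E = 0.5*m*v^2 = 0.5*0.014*474^2 = 1572.73 J
depth = E/(sigma*A) = 1572.73 J / (1990 MPa * 28.2743 mm^2) = 1572.73/(1990 * 28.2743) m = 0.0279518 m ≈ 27.95 mm

27.95 mm


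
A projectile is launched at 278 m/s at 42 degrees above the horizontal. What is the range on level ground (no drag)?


R = v0^2 * sin(2*theta) / g = 278^2 * sin(2*42°) / 9.81 = 7835 m

7835 m


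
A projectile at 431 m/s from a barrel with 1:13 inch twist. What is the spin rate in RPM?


twist_m = 13*0.0254 = 0.3302 m
spin = v/twist = 431/0.3302 = 1305.27 rev/s
RPM = spin*60 = 1305.27*60 ≈ 78316 RPM

78316 RPM


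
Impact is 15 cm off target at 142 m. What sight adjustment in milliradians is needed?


1 mrad subtends 1 cm per 10 m of range, so adj = error_cm / (dist_m / 10) = 15 / (142/10) = 1.056 mrad

1.056 mrad


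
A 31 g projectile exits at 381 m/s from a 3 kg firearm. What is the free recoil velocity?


v_recoil = m_p * v_p / m_gun = 0.031 * 381 / 3 = 3.937 m/s

3.937 m/s


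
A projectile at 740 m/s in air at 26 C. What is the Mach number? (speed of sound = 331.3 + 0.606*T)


a = 331.3 + 0.606*(26) = 347.056 m/s
M = v/a = 740/347.056 = 2.132

2.132


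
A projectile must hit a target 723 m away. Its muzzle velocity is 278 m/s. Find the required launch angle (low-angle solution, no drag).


sin(2*theta) = R*g/v0^2 = 723*9.81/278^2 = 0.0917736, theta = arcsin(0.0917736)/2 = 2.633°

2.633 degrees


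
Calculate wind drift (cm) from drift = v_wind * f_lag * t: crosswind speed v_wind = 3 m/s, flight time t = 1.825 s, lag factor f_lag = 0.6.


drift = v_wind * lag * t = 3 * 0.6 * 1.825 = 3.285 m ≈ 328.5 cm

328.5 cm


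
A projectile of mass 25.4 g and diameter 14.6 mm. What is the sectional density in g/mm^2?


SD = m/d^2 = 25.4/14.6^2 = 0.1192 g/mm^2

0.1192 g/mm^2


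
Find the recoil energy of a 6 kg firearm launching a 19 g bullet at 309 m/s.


v_r = m_p*v_p/m_gun = 0.019*309/6 = 0.9785 m/s, E_r = 0.5*m_gun*v_r^2 = 0.5*6*0.9785^2 = 2.872 J

2.872 J


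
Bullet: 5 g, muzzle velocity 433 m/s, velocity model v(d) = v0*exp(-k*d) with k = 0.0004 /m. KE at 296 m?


v = v0*exp(-k*d) = 433*exp(-0.0004*296) = 384.651 m/s
E = 0.5*m*v^2 = 0.5*0.005*384.651^2 = 369.9 J

369.9 J


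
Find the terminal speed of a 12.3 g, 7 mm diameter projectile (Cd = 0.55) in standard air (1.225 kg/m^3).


A = pi*(d/2)^2 = pi*(7/2000)^2 = 3.84845e-05 m^2
vt = sqrt(2mg/(Cd*rho*A)) = sqrt(2*0.0123*9.81/(0.55 * 1.225 * 3.84845e-05)) = 96.47 m/s

96.47 m/s


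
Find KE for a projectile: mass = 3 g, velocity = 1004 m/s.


E = 0.5*m*v^2 = 0.5*0.003*1004^2 = 1512 J

1512 J


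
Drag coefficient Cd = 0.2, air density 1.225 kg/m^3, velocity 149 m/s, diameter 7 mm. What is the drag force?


A = pi*(d/2)^2 = pi*(7/2000)^2 = 3.84845e-05 m^2
Fd = 0.5*Cd*rho*A*v^2 = 0.5*0.2*1.225*3.84845e-05*149^2 = 0.1047 N

0.1047 N


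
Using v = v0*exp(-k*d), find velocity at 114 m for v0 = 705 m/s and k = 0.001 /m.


v = v0*exp(-k*d) = 705*exp(-0.001*114) = 629 m/s

629 m/s


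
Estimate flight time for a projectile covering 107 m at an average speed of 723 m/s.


t = d/v = 107/723 = 0.148 s

0.148 s


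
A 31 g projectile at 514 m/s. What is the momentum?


p = m*v = 0.031*514 = 15.93 kg·m/s

15.93 kg·m/s


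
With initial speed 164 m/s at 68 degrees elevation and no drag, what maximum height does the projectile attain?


H = (v0*sin(theta))^2 / (2g) = (164*sin(68°))^2 / (2*9.81) = 1178 m

1178 m


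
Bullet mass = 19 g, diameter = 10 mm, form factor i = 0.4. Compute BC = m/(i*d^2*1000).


BC = m/(i*d^2*1000) = 19/(0.4 * 10^2 * 1000) = 0.000475

0.000475


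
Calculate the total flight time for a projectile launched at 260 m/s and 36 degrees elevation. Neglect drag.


T = 2*v0*sin(theta)/g = 2*260*sin(36°)/9.81 = 31.16 s

31.16 s


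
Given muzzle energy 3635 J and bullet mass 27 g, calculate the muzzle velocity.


v = sqrt(2*E/m) = sqrt(2*3635/0.027) = 518.9 m/s

518.9 m/s


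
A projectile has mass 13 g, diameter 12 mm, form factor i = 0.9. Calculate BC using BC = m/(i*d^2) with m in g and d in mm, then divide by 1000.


BC = m/(i*d^2*1000) = 13/(0.9 * 12^2 * 1000) = 0.0001003

0.0001003


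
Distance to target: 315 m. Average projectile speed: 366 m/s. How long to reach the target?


t = d/v = 315/366 = 0.8607 s

0.8607 s


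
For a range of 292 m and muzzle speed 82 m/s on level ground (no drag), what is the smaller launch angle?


sin(2*theta) = R*g/v0^2 = 292*9.81/82^2 = 0.426014, theta = arcsin(0.426014)/2 = 12.61°

12.61 degrees


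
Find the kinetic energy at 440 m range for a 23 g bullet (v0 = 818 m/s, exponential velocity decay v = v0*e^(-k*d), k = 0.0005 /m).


v = v0*exp(-k*d) = 818*exp(-0.0005*440) = 656.46 m/s
E = 0.5*m*v^2 = 0.5*0.023*656.46^2 = 4956 J

4956 J


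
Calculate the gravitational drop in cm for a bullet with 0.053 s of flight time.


drop = 0.5*g*t^2 = 0.5*9.81*0.053^2 = 0.0137781 m ≈ 1.378 cm

1.378 cm


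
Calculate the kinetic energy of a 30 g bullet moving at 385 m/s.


E = 0.5*m*v^2 = 0.5*0.03*385^2 = 2223 J

2223 J


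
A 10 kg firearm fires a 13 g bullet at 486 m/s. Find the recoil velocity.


v_recoil = m_p * v_p / m_gun = 0.013 * 486 / 10 = 0.6318 m/s

0.6318 m/s


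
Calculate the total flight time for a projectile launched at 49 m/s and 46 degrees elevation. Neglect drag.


T = 2*v0*sin(theta)/g = 2*49*sin(46°)/9.81 = 7.186 s

7.186 s


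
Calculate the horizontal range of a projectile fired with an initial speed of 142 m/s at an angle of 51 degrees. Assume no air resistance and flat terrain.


R = v0^2 * sin(2*theta) / g = 142^2 * sin(2*51°) / 9.81 = 2011 m

2011 m


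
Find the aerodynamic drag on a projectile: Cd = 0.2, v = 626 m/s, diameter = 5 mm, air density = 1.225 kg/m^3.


A = pi*(d/2)^2 = pi*(5/2000)^2 = 1.96350e-05 m^2
Fd = 0.5*Cd*rho*A*v^2 = 0.5*0.2*1.225*1.96350e-05*626^2 = 0.9426 N

0.9426 N


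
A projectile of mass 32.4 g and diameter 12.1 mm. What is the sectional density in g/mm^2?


SD = m/d^2 = 32.4/12.1^2 = 0.2213 g/mm^2

0.2213 g/mm^2


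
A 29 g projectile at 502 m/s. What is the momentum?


p = m*v = 0.029*502 = 14.56 kg·m/s

14.56 kg·m/s


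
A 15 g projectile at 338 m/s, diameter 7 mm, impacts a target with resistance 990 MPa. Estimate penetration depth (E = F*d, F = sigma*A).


A = pi*(d/2)^2 = pi*(7/2)^2 = 38.4845 mm^2
E = 0.5*m*v^2 = 0.5*0.015*338^2 = 856.83 J
depth = E/(sigma*A) = 856.83 J / (990 MPa * 38.4845 mm^2) = 856.83/(990 * 38.4845) m = 0.0224892 m ≈ 22.49 mm

22.49 mm


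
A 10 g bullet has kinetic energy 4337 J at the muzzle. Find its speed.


v = sqrt(2*E/m) = sqrt(2*4337/0.01) = 931.3 m/s

931.3 m/s


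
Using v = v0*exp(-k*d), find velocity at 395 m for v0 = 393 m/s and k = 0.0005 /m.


v = v0*exp(-k*d) = 393*exp(-0.0005*395) = 322.6 m/s

322.6 m/s


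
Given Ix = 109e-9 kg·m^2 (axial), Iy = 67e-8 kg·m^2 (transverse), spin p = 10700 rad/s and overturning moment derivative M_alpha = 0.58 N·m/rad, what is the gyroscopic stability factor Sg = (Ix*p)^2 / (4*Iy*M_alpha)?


Sg = Ix^2 * p^2 / (4 * Iy * M_alpha) = (109e-9)^2 * 10700^2 / (4 * 67e-8 * 0.58) = 0.8751

0.8751


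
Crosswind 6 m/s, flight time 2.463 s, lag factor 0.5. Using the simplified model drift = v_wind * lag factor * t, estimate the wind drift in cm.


drift = v_wind * lag * t = 6 * 0.5 * 2.463 = 7.389 m ≈ 738.9 cm

738.9 cm


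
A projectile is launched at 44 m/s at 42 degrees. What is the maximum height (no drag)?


H = (v0*sin(theta))^2 / (2g) = (44*sin(42°))^2 / (2*9.81) = 44.18 m

44.18 m


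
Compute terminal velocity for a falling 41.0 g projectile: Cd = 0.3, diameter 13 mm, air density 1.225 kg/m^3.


A = pi*(d/2)^2 = pi*(13/2000)^2 = 1.32732e-04 m^2
vt = sqrt(2mg/(Cd*rho*A)) = sqrt(2*0.041*9.81/(0.3 * 1.225 * 1.32732e-04)) = 128.4 m/s

128.4 m/s


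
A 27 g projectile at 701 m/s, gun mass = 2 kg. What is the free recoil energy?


v_r = m_p*v_p/m_gun = 0.027*701/2 = 9.4635 m/s, E_r = 0.5*m_gun*v_r^2 = 0.5*2*9.4635^2 = 89.56 J

89.56 J


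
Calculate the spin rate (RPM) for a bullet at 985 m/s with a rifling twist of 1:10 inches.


twist_m = 10*0.0254 = 0.254 m
spin = v/twist = 985/0.254 = 3877.953 rev/s
RPM = spin*60 = 3877.953*60 ≈ 232677 RPM

232677 RPM


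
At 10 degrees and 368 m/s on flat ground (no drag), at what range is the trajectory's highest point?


R = v0^2*sin(2*theta)/g = 368^2*sin(2*10°)/9.81 = 4721.48 m
apex_dist = R/2 = 4721.48/2 = 2361 m

2361 m


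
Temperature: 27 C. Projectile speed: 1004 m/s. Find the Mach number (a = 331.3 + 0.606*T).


a = 331.3 + 0.606*(27) = 347.662 m/s
M = v/a = 1004/347.662 = 2.888

2.888


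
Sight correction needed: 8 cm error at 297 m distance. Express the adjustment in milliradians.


1 mrad subtends 1 cm per 10 m of range, so adj = error_cm / (dist_m / 10) = 8 / (297/10) = 0.2694 mrad

0.2694 mrad


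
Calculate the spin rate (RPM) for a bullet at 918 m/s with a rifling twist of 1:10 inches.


twist_m = 10*0.0254 = 0.254 m
spin = v/twist = 918/0.254 = 3614.173 rev/s
RPM = spin*60 = 3614.173*60 ≈ 216850 RPM

216850 RPM


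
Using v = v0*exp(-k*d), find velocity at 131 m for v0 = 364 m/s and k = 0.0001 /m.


v = v0*exp(-k*d) = 364*exp(-0.0001*131) = 359.3 m/s

359.3 m/s


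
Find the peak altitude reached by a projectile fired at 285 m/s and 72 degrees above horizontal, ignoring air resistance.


H = (v0*sin(theta))^2 / (2g) = (285*sin(72°))^2 / (2*9.81) = 3745 m

3745 m


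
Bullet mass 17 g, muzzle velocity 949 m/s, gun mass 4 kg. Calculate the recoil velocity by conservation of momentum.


v_recoil = m_p * v_p / m_gun = 0.017 * 949 / 4 = 4.033 m/s

4.033 m/s


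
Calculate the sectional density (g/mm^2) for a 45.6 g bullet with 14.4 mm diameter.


SD = m/d^2 = 45.6/14.4^2 = 0.2199 g/mm^2

0.2199 g/mm^2


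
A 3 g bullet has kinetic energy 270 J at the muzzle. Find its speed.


v = sqrt(2*E/m) = sqrt(2*270/0.003) = 424.3 m/s

424.3 m/s


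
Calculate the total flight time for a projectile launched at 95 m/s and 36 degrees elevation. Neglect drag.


T = 2*v0*sin(theta)/g = 2*95*sin(36°)/9.81 = 11.38 s

11.38 s


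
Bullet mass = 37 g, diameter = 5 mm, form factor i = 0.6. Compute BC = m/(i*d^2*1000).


BC = m/(i*d^2*1000) = 37/(0.6 * 5^2 * 1000) = 0.002467

0.002467


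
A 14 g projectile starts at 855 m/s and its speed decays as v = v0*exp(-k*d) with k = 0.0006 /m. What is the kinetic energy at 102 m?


v = v0*exp(-k*d) = 855*exp(-0.0006*102) = 804.243 m/s
E = 0.5*m*v^2 = 0.5*0.014*804.243^2 = 4528 J

4528 J


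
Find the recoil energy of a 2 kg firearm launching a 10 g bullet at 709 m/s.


v_r = m_p*v_p/m_gun = 0.01*709/2 = 3.545 m/s, E_r = 0.5*m_gun*v_r^2 = 0.5*2*3.545^2 = 12.57 J

12.57 J


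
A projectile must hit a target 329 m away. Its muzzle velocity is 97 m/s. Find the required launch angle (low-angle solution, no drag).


sin(2*theta) = R*g/v0^2 = 329*9.81/97^2 = 0.343022, theta = arcsin(0.343022)/2 = 10.03°

10.03 degrees


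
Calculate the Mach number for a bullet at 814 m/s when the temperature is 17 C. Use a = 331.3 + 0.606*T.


a = 331.3 + 0.606*(17) = 341.602 m/s
M = v/a = 814/341.602 = 2.383

2.383


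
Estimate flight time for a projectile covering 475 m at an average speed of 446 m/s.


t = d/v = 475/446 = 1.065 s

1.065 s


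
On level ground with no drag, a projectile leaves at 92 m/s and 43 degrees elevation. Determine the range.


R = v0^2 * sin(2*theta) / g = 92^2 * sin(2*43°) / 9.81 = 860.7 m

860.7 m


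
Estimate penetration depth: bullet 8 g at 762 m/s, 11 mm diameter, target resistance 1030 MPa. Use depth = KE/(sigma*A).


A = pi*(d/2)^2 = pi*(11/2)^2 = 95.0332 mm^2
E = 0.5*m*v^2 = 0.5*0.008*762^2 = 2322.58 J
depth = E/(sigma*A) = 2322.58 J / (1030 MPa * 95.0332 mm^2) = 2322.58/(1030 * 95.0332) m = 0.0237278 m ≈ 23.73 mm

23.73 mm


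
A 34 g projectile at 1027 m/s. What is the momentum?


p = m*v = 0.034*1027 = 34.92 kg·m/s

34.92 kg·m/s


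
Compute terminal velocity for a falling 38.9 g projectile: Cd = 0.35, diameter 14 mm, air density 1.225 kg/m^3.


A = pi*(d/2)^2 = pi*(14/2000)^2 = 1.53938e-04 m^2
vt = sqrt(2mg/(Cd*rho*A)) = sqrt(2*0.0389*9.81/(0.35 * 1.225 * 1.53938e-04)) = 107.5 m/s

107.5 m/s


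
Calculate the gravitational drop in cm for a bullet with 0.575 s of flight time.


drop = 0.5*g*t^2 = 0.5*9.81*0.575^2 = 1.62172 m ≈ 162.2 cm

162.2 cm


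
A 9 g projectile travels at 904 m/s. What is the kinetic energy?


E = 0.5*m*v^2 = 0.5*0.009*904^2 = 3677 J

3677 J


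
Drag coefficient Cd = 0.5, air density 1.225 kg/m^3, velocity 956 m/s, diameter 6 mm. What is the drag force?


A = pi*(d/2)^2 = pi*(6/2000)^2 = 2.82743e-05 m^2
Fd = 0.5*Cd*rho*A*v^2 = 0.5*0.5*1.225*2.82743e-05*956^2 = 7.914 N

7.914 N


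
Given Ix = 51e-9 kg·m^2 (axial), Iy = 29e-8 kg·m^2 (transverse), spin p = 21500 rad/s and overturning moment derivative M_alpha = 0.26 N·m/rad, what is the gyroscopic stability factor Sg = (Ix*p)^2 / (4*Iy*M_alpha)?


Sg = Ix^2 * p^2 / (4 * Iy * M_alpha) = (51e-9)^2 * 21500^2 / (4 * 29e-8 * 0.26) = 3.986

3.986


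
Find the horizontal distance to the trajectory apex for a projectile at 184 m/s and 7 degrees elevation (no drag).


R = v0^2*sin(2*theta)/g = 184^2*sin(2*7°)/9.81 = 834.914 m
apex_dist = R/2 = 834.914/2 = 417.5 m

417.5 m


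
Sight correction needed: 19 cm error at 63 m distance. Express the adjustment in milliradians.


1 mrad subtends 1 cm per 10 m of range, so adj = error_cm / (dist_m / 10) = 19 / (63/10) = 3.016 mrad

3.016 mrad


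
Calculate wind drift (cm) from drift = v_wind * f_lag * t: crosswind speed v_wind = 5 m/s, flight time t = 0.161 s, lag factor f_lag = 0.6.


drift = v_wind * lag * t = 5 * 0.6 * 0.161 = 0.483 m ≈ 48.3 cm

48.3 cm


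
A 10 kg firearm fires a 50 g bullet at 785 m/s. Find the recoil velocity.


v_recoil = m_p * v_p / m_gun = 0.05 * 785 / 10 = 3.925 m/s

3.925 m/s


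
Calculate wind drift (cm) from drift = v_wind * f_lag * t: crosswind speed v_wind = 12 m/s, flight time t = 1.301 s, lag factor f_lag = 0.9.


drift = v_wind * lag * t = 12 * 0.9 * 1.301 = 14.0508 m ≈ 1405 cm

1405 cm


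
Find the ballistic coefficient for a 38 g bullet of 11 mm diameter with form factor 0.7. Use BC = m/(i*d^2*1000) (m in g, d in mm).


BC = m/(i*d^2*1000) = 38/(0.7 * 11^2 * 1000) = 0.0004486

0.0004486


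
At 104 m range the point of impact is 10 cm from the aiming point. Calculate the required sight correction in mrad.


1 mrad subtends 1 cm per 10 m of range, so adj = error_cm / (dist_m / 10) = 10 / (104/10) = 0.9615 mrad

0.9615 mrad


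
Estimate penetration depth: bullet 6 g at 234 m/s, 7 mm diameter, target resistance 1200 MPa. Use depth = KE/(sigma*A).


A = pi*(d/2)^2 = pi*(7/2)^2 = 38.4845 mm^2
E = 0.5*m*v^2 = 0.5*0.006*234^2 = 164.268 J
depth = E/(sigma*A) = 164.268 J / (1200 MPa * 38.4845 mm^2) = 164.268/(1200 * 38.4845) m = 0.00355702 m ≈ 3.557 mm

3.557 mm


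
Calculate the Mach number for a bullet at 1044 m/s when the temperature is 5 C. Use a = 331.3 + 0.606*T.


a = 331.3 + 0.606*(5) = 334.33 m/s
M = v/a = 1044/334.33 = 3.123

3.123


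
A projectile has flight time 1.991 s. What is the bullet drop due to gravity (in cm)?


drop = 0.5*g*t^2 = 0.5*9.81*1.991^2 = 19.4438 m ≈ 1944 cm

1944 cm


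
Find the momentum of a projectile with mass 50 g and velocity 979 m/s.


p = m*v = 0.05*979 = 48.95 kg·m/s

48.95 kg·m/s


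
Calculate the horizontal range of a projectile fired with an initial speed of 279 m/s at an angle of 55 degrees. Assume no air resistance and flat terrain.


R = v0^2 * sin(2*theta) / g = 279^2 * sin(2*55°) / 9.81 = 7456 m

7456 m


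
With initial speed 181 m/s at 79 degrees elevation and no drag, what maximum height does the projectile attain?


H = (v0*sin(theta))^2 / (2g) = (181*sin(79°))^2 / (2*9.81) = 1609 m

1609 m


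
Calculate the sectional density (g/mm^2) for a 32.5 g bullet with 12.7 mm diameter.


SD = m/d^2 = 32.5/12.7^2 = 0.2015 g/mm^2

0.2015 g/mm^2


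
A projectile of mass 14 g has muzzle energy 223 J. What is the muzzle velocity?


v = sqrt(2*E/m) = sqrt(2*223/0.014) = 178.5 m/s

178.5 m/s


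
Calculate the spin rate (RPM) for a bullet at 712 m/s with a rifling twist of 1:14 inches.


twist_m = 14*0.0254 = 0.3556 m
spin = v/twist = 712/0.3556 = 2002.25 rev/s
RPM = spin*60 = 2002.25*60 ≈ 120135 RPM

120135 RPM


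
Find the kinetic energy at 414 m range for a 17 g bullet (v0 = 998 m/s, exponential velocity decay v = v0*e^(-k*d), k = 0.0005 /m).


v = v0*exp(-k*d) = 998*exp(-0.0005*414) = 811.394 m/s
E = 0.5*m*v^2 = 0.5*0.017*811.394^2 = 5596 J

5596 J


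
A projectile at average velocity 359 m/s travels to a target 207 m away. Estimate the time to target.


t = d/v = 207/359 = 0.5766 s

0.5766 s


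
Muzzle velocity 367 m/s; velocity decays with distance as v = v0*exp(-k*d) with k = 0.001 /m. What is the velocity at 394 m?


v = v0*exp(-k*d) = 367*exp(-0.001*394) = 247.5 m/s

247.5 m/s


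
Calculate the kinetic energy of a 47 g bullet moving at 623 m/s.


E = 0.5*m*v^2 = 0.5*0.047*623^2 = 9121 J

9121 J


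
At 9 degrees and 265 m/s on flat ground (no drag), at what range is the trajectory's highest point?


R = v0^2*sin(2*theta)/g = 265^2*sin(2*9°)/9.81 = 2212.1 m
apex_dist = R/2 = 2212.1/2 = 1106 m

1106 m


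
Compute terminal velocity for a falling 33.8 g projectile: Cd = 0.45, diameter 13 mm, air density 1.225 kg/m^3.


A = pi*(d/2)^2 = pi*(13/2000)^2 = 1.32732e-04 m^2
vt = sqrt(2mg/(Cd*rho*A)) = sqrt(2*0.0338*9.81/(0.45 * 1.225 * 1.32732e-04)) = 95.2 m/s

95.2 m/s


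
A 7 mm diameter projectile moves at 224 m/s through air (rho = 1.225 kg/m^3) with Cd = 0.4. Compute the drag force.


A = pi*(d/2)^2 = pi*(7/2000)^2 = 3.84845e-05 m^2
Fd = 0.5*Cd*rho*A*v^2 = 0.5*0.4*1.225*3.84845e-05*224^2 = 0.4731 N

0.4731 N


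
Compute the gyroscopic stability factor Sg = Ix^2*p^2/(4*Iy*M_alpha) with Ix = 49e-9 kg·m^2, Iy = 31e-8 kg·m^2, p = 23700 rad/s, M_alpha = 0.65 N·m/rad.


Sg = Ix^2 * p^2 / (4 * Iy * M_alpha) = (49e-9)^2 * 23700^2 / (4 * 31e-8 * 0.65) = 1.673

1.673


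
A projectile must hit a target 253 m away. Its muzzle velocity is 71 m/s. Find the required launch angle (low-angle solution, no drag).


sin(2*theta) = R*g/v0^2 = 253*9.81/71^2 = 0.492349, theta = arcsin(0.492349)/2 = 14.75°

14.75 degrees


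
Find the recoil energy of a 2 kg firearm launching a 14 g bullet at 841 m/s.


v_r = m_p*v_p/m_gun = 0.014*841/2 = 5.887 m/s, E_r = 0.5*m_gun*v_r^2 = 0.5*2*5.887^2 = 34.66 J

34.66 J


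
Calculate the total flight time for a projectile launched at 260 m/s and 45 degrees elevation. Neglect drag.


T = 2*v0*sin(theta)/g = 2*260*sin(45°)/9.81 = 37.48 s

37.48 s


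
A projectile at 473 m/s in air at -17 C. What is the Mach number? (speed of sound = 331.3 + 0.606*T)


a = 331.3 + 0.606*(-17) = 320.998 m/s
M = v/a = 473/320.998 = 1.474

1.474


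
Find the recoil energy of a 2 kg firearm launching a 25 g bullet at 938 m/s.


v_r = m_p*v_p/m_gun = 0.025*938/2 = 11.725 m/s, E_r = 0.5*m_gun*v_r^2 = 0.5*2*11.725^2 = 137.5 J

137.5 J


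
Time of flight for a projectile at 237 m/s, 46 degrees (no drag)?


T = 2*v0*sin(theta)/g = 2*237*sin(46°)/9.81 = 34.76 s

34.76 s


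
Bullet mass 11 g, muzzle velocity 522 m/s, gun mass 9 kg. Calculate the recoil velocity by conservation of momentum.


v_recoil = m_p * v_p / m_gun = 0.011 * 522 / 9 = 0.638 m/s

0.638 m/s


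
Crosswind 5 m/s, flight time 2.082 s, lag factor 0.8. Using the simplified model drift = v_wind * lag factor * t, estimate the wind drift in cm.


drift = v_wind * lag * t = 5 * 0.8 * 2.082 = 8.328 m ≈ 832.8 cm

832.8 cm


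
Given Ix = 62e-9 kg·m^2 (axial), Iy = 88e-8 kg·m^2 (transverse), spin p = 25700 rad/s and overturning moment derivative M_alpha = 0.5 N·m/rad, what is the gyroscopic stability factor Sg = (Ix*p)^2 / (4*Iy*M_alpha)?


Sg = Ix^2 * p^2 / (4 * Iy * M_alpha) = (62e-9)^2 * 25700^2 / (4 * 88e-8 * 0.5) = 1.443

1.443


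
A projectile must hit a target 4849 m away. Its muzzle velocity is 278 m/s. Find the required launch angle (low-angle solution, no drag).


sin(2*theta) = R*g/v0^2 = 4849*9.81/278^2 = 0.615505, theta = arcsin(0.615505)/2 = 18.99°

18.99 degrees


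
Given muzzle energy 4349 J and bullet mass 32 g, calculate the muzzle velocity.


v = sqrt(2*E/m) = sqrt(2*4349/0.032) = 521.4 m/s

521.4 m/s


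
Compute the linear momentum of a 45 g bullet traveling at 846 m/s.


p = m*v = 0.045*846 = 38.07 kg·m/s

38.07 kg·m/s


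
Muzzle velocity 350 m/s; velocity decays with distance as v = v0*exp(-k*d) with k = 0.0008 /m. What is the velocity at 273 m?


v = v0*exp(-k*d) = 350*exp(-0.0008*273) = 281.3 m/s

281.3 m/s


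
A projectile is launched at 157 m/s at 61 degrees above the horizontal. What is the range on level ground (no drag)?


R = v0^2 * sin(2*theta) / g = 157^2 * sin(2*61°) / 9.81 = 2131 m

2131 m


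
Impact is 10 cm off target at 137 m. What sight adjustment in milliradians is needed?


1 mrad subtends 1 cm per 10 m of range, so adj = error_cm / (dist_m / 10) = 10 / (137/10) = 0.7299 mrad

0.7299 mrad


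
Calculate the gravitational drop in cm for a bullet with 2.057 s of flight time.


drop = 0.5*g*t^2 = 0.5*9.81*2.057^2 = 20.7543 m ≈ 2075 cm

2075 cm


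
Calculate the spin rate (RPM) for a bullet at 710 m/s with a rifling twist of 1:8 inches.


twist_m = 8*0.0254 = 0.2032 m
spin = v/twist = 710/0.2032 = 3494.094 rev/s
RPM = spin*60 = 3494.094*60 ≈ 209646 RPM

209646 RPM


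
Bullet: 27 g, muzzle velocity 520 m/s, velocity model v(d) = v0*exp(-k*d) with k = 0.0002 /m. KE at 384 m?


v = v0*exp(-k*d) = 520*exp(-0.0002*384) = 481.559 m/s
E = 0.5*m*v^2 = 0.5*0.027*481.559^2 = 3131 J

3131 J


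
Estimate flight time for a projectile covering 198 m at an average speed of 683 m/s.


t = d/v = 198/683 = 0.2899 s

0.2899 s


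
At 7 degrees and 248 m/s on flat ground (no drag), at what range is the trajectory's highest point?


R = v0^2*sin(2*theta)/g = 248^2*sin(2*7°)/9.81 = 1516.73 m
apex_dist = R/2 = 1516.73/2 = 758.4 m

758.4 m


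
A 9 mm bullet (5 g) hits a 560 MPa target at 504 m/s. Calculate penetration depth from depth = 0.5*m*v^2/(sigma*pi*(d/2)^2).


A = pi*(d/2)^2 = pi*(9/2)^2 = 63.6173 mm^2
E = 0.5*m*v^2 = 0.5*0.005*504^2 = 635.04 J
depth = E/(sigma*A) = 635.04 J / (560 MPa * 63.6173 mm^2) = 635.04/(560 * 63.6173) m = 0.0178254 m ≈ 17.83 mm

17.83 mm


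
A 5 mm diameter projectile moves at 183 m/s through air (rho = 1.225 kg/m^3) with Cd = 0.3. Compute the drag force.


A = pi*(d/2)^2 = pi*(5/2000)^2 = 1.96350e-05 m^2
Fd = 0.5*Cd*rho*A*v^2 = 0.5*0.3*1.225*1.96350e-05*183^2 = 0.1208 N

0.1208 N


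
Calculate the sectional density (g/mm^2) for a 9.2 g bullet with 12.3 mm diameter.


SD = m/d^2 = 9.2/12.3^2 = 0.06081 g/mm^2

0.06081 g/mm^2


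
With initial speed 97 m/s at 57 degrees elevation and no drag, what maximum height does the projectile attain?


H = (v0*sin(theta))^2 / (2g) = (97*sin(57°))^2 / (2*9.81) = 337.3 m

337.3 m


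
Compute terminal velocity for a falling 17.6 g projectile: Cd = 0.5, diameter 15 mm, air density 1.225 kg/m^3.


A = pi*(d/2)^2 = pi*(15/2000)^2 = 1.76715e-04 m^2
vt = sqrt(2mg/(Cd*rho*A)) = sqrt(2*0.0176*9.81/(0.5 * 1.225 * 1.76715e-04)) = 56.48 m/s

56.48 m/s
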